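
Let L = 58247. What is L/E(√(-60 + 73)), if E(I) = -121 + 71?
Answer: -58247/50 ≈ -1164.9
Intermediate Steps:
E(I) = -50
L/E(√(-60 + 73)) = 58247/(-50) = 58247*(-1/50) = -58247/50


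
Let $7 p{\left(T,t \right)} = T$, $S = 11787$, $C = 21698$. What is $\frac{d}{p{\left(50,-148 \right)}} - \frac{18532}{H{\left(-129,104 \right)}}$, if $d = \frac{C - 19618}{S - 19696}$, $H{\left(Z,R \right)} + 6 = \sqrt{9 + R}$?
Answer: $- \frac{399745432}{276815} - \frac{18532 \sqrt{113}}{77} \approx -4002.5$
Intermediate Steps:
$p{\left(T,t \right)} = \frac{T}{7}$
$H{\left(Z,R \right)} = -6 + \sqrt{9 + R}$
$d = - \frac{2080}{7909}$ ($d = \frac{21698 - 19618}{11787 - 19696} = \frac{2080}{-7909} = 2080 \left(- \frac{1}{7909}\right) = - \frac{2080}{7909} \approx -0.26299$)
$\frac{d}{p{\left(50,-148 \right)}} - \frac{18532}{H{\left(-129,104 \right)}} = - \frac{2080}{7909 \cdot \frac{1}{7} \cdot 50} - \frac{18532}{-6 + \sqrt{9 + 104}} = - \frac{2080}{7909 \cdot \frac{50}{7}} - \frac{18532}{-6 + \sqrt{113}} = \left(- \frac{2080}{7909}\right) \frac{7}{50} - \frac{18532}{-6 + \sqrt{113}} = - \frac{1456}{39545} - \frac{18532}{-6 + \sqrt{113}}$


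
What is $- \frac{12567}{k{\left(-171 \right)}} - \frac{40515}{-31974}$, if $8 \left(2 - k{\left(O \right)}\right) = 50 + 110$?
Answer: $\frac{153176}{219} \approx 699.43$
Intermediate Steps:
$k{\left(O \right)} = -18$ ($k{\left(O \right)} = 2 - \frac{50 + 110}{8} = 2 - 20 = -18$)
$- \frac{12567}{k{\left(-171 \right)}} - \frac{40515}{-31974} = - \frac{12567}{-18} - \frac{40515}{-31974} = \left(-12567\right) \left(- \frac{1}{18}\right) - - \frac{185}{146} = \frac{4189}{6} + \frac{185}{146} = \frac{153176}{219}$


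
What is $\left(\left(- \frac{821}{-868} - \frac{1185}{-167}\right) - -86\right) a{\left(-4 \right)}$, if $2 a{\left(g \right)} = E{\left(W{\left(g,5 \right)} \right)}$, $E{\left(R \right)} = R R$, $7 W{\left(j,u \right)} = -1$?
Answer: $\frac{13631903}{14205688} \approx 0.95961$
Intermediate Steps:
$W{\left(j,u \right)} = - \frac{1}{7}$ ($W{\left(j,u \right)} = \frac{1}{7} \left(-1\right) = - \frac{1}{7}$)
$E{\left(R \right)} = R^{2}$
$a{\left(g \right)} = \frac{1}{98}$ ($a{\left(g \right)} = \frac{\left(- \frac{1}{7}\right)^{2}}{2} = \frac{1}{2} \cdot \frac{1}{49} = \frac{1}{98}$)
$\left(\left(- \frac{821}{-868} - \frac{1185}{-167}\right) - -86\right) a{\left(-4 \right)} = \left(\left(- \frac{821}{-868} - \frac{1185}{-167}\right) - -86\right) \frac{1}{98} = \left(\left(\left(-821\right) \left(- \frac{1}{868}\right) - - \frac{1185}{167}\right) + 86\right) \frac{1}{98} = \left(\left(\frac{821}{868} + \frac{1185}{167}\right) + 86\right) \frac{1}{98} = \left(\frac{1165687}{144956} + 86\right) \frac{1}{98} = \frac{13631903}{144956} \cdot \frac{1}{98} = \frac{13631903}{14205688}$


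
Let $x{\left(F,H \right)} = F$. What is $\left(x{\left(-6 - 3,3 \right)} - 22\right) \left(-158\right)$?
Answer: $4898$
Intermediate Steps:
$\left(x{\left(-6 - 3,3 \right)} - 22\right) \left(-158\right) = \left(\left(-6 - 3\right) - 22\right) \left(-158\right) = \left(-9 - 22\right) \left(-158\right) = \left(-31\right) \left(-158\right) = 4898$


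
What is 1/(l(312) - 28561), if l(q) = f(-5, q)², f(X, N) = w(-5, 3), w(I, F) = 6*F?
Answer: -1/28237 ≈ -3.5415e-5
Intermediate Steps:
f(X, N) = 18 (f(X, N) = 6*3 = 18)
l(q) = 324 (l(q) = 18² = 324)
1/(l(312) - 28561) = 1/(324 - 28561) = 1/(-28237) = -1/28237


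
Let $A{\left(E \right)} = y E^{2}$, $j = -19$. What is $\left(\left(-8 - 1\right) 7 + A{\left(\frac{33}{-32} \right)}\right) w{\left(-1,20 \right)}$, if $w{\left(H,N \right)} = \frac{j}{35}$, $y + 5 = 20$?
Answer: $\frac{915363}{35840} \approx 25.54$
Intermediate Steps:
$y = 15$ ($y = -5 + 20 = 15$)
$A{\left(E \right)} = 15 E^{2}$
$w{\left(H,N \right)} = - \frac{19}{35}$
$\left(\left(-8 - 1\right) 7 + A{\left(\frac{33}{-32} \right)}\right) w{\left(-1,20 \right)} = \left(\left(-8 - 1\right) 7 + 15 \left(\frac{33}{-32}\right)^{2}\right) \left(- \frac{19}{35}\right) = \left(\left(-9\right) 7 + 15 \left(33 \left(- \frac{1}{32}\right)\right)^{2}\right) \left(- \frac{19}{35}\right) = \left(-63 + 15 \left(- \frac{33}{32}\right)^{2}\right) \left(- \frac{19}{35}\right) = \left(-63 + 15 \cdot \frac{1089}{1024}\right) \left(- \frac{19}{35}\right) = \left(-63 + \frac{16335}{1024}\right) \left(- \frac{19}{35}\right) = \left(- \frac{48177}{1024}\right) \left(- \frac{19}{35}\right) = \frac{915363}{35840}$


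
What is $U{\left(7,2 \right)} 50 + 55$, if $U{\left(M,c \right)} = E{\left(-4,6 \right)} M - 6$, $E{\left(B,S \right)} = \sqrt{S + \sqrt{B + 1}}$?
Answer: $-245 + 350 \sqrt{6 + i \sqrt{3}} \approx 621.03 + 122.5 i$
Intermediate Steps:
$E{\left(B,S \right)} = \sqrt{S + \sqrt{1 + B}}$
$U{\left(M,c \right)} = -6 + M \sqrt{6 + i \sqrt{3}}$ ($U{\left(M,c \right)} = \sqrt{6 + \sqrt{1 - 4}} M - 6 = \sqrt{6 + \sqrt{-3}} M - 6 = \sqrt{6 + i \sqrt{3}} M - 6 = M \sqrt{6 + i \sqrt{3}} - 6 = -6 + M \sqrt{6 + i \sqrt{3}}$)
$U{\left(7,2 \right)} 50 + 55 = \left(-6 + 7 \sqrt{6 + i \sqrt{3}}\right) 50 + 55 = \left(-300 + 350 \sqrt{6 + i \sqrt{3}}\right) + 55 = -245 + 350 \sqrt{6 + i \sqrt{3}}$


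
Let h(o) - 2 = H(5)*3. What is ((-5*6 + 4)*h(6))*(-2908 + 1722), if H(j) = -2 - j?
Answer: -585884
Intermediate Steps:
h(o) = -19 (h(o) = 2 + (-2 - 1*5)*3 = 2 + (-2 - 5)*3 = 2 - 7*3 = 2 - 21 = -19)
((-5*6 + 4)*h(6))*(-2908 + 1722) = ((-5*6 + 4)*(-19))*(-2908 + 1722) = ((-30 + 4)*(-19))*(-1186) = -26*(-19)*(-1186) = 494*(-1186) = -585884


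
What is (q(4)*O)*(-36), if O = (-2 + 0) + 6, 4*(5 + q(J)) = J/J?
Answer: 684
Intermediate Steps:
q(J) = -19/4 (q(J) = -5 + (J/J)/4 = -5 + (1/4)*1 = -5 + 1/4 = -19/4)
O = 4 (O = -2 + 6 = 4)
(q(4)*O)*(-36) = -19/4*4*(-36) = -19*(-36) = 684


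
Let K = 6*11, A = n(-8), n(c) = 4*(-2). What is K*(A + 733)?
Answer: 47850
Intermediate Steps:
n(c) = -8
A = -8
K = 66
K*(A + 733) = 66*(-8 + 733) = 66*725 = 47850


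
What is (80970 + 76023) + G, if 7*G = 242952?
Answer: 1341903/7 ≈ 1.9170e+5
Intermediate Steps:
G = 242952/7 (G = (1/7)*242952 = 242952/7 ≈ 34707.)
(80970 + 76023) + G = (80970 + 76023) + 242952/7 = 156993 + 242952/7 = 1341903/7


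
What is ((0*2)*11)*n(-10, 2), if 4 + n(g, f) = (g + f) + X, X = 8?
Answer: 0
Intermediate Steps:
n(g, f) = 4 + f + g (n(g, f) = -4 + ((g + f) + 8) = -4 + ((f + g) + 8) = -4 + (8 + f + g) = 4 + f + g)
((0*2)*11)*n(-10, 2) = ((0*2)*11)*(4 + 2 - 10) = (0*11)*(-4) = 0*(-4) = 0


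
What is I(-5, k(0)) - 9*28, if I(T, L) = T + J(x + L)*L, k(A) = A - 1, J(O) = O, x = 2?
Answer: -258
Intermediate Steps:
k(A) = -1 + A
I(T, L) = T + L*(2 + L) (I(T, L) = T + (2 + L)*L = T + L*(2 + L))
I(-5, k(0)) - 9*28 = (-5 + (-1 + 0)*(2 + (-1 + 0))) - 9*28 = (-5 - (2 - 1)) - 252 = (-5 - 1*1) - 252 = (-5 - 1) - 252 = -6 - 252 = -258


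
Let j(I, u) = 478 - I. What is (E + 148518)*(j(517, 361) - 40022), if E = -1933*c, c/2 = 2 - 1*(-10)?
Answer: -4091269686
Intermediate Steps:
c = 24 (c = 2*(2 - 1*(-10)) = 2*(2 + 10) = 2*12 = 24)
E = -46392 (E = -1933*24 = -46392)
(E + 148518)*(j(517, 361) - 40022) = (-46392 + 148518)*((478 - 1*517) - 40022) = 102126*((478 - 517) - 40022) = 102126*(-39 - 40022) = 102126*(-40061) = -4091269686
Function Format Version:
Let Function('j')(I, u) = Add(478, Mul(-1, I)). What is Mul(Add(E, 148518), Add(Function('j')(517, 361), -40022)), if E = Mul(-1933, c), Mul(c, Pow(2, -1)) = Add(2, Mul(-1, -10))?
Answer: -4091269686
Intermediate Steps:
c = 24 (c = Mul(2, Add(2, Mul(-1, -10))) = Mul(2, Add(2, 10)) = Mul(2, 12) = 24)
E = -46392 (E = Mul(-1933, 24) = -46392)
Mul(Add(E, 148518), Add(Function('j')(517, 361), -40022)) = Mul(Add(-46392, 148518), Add(Add(478, Mul(-1, 517)), -40022)) = Mul(102126, Add(Add(478, -517), -40022)) = Mul(102126, Add(-39, -40022)) = Mul(102126, -40061) = -4091269686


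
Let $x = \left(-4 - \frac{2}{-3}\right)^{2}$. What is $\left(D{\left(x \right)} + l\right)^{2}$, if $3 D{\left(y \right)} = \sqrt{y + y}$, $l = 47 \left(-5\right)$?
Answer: $\frac{4473425}{81} - \frac{4700 \sqrt{2}}{9} \approx 54489.0$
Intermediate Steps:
$x = \frac{100}{9}$ ($x = \left(-4 - - \frac{2}{3}\right)^{2} = \left(-4 + \frac{2}{3}\right)^{2} = \left(- \frac{10}{3}\right)^{2} = \frac{100}{9} \approx 11.111$)
$l = -235$
$D{\left(y \right)} = \frac{\sqrt{2} \sqrt{y}}{3}$ ($D{\left(y \right)} = \frac{\sqrt{y + y}}{3} = \frac{\sqrt{2 y}}{3} = \frac{\sqrt{2} \sqrt{y}}{3}$)
$\left(D{\left(x \right)} + l\right)^{2} = \left(\frac{\sqrt{2} \sqrt{\frac{100}{9}}}{3} - 235\right)^{2} = \left(\frac{1}{3} \sqrt{2} \cdot \frac{10}{3} - 235\right)^{2} = \left(\frac{10 \sqrt{2}}{9} - 235\right)^{2} = \left(-235 + \frac{10 \sqrt{2}}{9}\right)^{2}$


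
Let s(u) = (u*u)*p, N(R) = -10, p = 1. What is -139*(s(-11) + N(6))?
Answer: -15429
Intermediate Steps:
s(u) = u**2 (s(u) = (u*u)*1 = u**2*1 = u**2)
-139*(s(-11) + N(6)) = -139*((-11)**2 - 10) = -139*(121 - 10) = -139*111 = -15429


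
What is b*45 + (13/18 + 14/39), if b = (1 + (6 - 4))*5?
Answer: 158203/234 ≈ 676.08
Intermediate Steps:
b = 15 (b = (1 + 2)*5 = 3*5 = 15)
b*45 + (13/18 + 14/39) = 15*45 + (13/18 + 14/39) = 675 + (13*(1/18) + 14*(1/39)) = 675 + (13/18 + 14/39) = 675 + 253/234 = 158203/234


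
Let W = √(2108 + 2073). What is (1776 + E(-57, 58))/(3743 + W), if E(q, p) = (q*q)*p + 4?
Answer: 356000473/7002934 - 95111*√4181/7002934 ≈ 49.958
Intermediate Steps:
W = √4181 ≈ 64.661
E(q, p) = 4 + p*q² (E(q, p) = q²*p + 4 = p*q² + 4 = 4 + p*q²)
(1776 + E(-57, 58))/(3743 + W) = (1776 + (4 + 58*(-57)²))/(3743 + √4181) = (1776 + (4 + 58*3249))/(3743 + √4181) = (1776 + (4 + 188442))/(3743 + √4181) = (1776 + 188446)/(3743 + √4181) = 190222/(3743 + √4181)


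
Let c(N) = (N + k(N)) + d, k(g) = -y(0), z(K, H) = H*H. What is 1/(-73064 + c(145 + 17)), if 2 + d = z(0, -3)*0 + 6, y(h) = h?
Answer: -1/72898 ≈ -1.3718e-5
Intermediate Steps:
z(K, H) = H²
d = 4 (d = -2 + ((-3)²*0 + 6) = -2 + (9*0 + 6) = -2 + (0 + 6) = -2 + 6 = 4)
k(g) = 0 (k(g) = -1*0 = 0)
c(N) = 4 + N (c(N) = (N + 0) + 4 = N + 4 = 4 + N)
1/(-73064 + c(145 + 17)) = 1/(-73064 + (4 + (145 + 17))) = 1/(-73064 + (4 + 162)) = 1/(-73064 + 166) = 1/(-72898) = -1/72898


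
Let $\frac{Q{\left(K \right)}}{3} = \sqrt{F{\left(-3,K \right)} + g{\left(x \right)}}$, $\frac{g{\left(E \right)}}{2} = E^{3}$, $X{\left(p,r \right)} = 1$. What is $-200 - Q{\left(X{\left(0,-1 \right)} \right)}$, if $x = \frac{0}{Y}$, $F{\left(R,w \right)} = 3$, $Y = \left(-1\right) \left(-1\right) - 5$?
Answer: $-200 - 3 \sqrt{3} \approx -205.2$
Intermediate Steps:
$Y = -4$ ($Y = 1 - 5 = -4$)
$x = 0$ ($x = \frac{0}{-4} = 0 \left(- \frac{1}{4}\right) = 0$)
$g{\left(E \right)} = 2 E^{3}$
$Q{\left(K \right)} = 3 \sqrt{3}$ ($Q{\left(K \right)} = 3 \sqrt{3 + 2 \cdot 0^{3}} = 3 \sqrt{3 + 2 \cdot 0} = 3 \sqrt{3 + 0} = 3 \sqrt{3}$)
$-200 - Q{\left(X{\left(0,-1 \right)} \right)} = -200 - 3 \sqrt{3}$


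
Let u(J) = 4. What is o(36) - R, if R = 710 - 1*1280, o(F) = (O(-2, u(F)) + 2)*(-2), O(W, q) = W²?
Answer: 558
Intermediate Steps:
o(F) = -12 (o(F) = ((-2)² + 2)*(-2) = (4 + 2)*(-2) = 6*(-2) = -12)
R = -570 (R = 710 - 1280 = -570)
o(36) - R = -12 - 1*(-570) = -12 + 570 = 558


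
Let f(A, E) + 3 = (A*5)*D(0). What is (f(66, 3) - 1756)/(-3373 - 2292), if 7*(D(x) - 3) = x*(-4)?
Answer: 769/5665 ≈ 0.13575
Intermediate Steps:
D(x) = 3 - 4*x/7 (D(x) = 3 + (x*(-4))/7 = 3 + (-4*x)/7 = 3 - 4*x/7)
f(A, E) = -3 + 15*A (f(A, E) = -3 + (A*5)*(3 - 4/7*0) = -3 + (5*A)*(3 + 0) = -3 + (5*A)*3 = -3 + 15*A)
(f(66, 3) - 1756)/(-3373 - 2292) = ((-3 + 15*66) - 1756)/(-3373 - 2292) = ((-3 + 990) - 1756)/(-5665) = (987 - 1756)*(-1/5665) = -769*(-1/5665) = 769/5665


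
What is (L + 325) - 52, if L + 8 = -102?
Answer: 163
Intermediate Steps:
L = -110 (L = -8 - 102 = -110)
(L + 325) - 52 = (-110 + 325) - 52 = 215 - 52 = 163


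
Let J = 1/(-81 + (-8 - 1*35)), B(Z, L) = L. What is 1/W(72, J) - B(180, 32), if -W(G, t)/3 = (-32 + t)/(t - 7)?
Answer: -381893/11907 ≈ -32.073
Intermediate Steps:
J = -1/124 (J = 1/(-81 + (-8 - 35)) = 1/(-81 - 43) = 1/(-124) = -1/124 ≈ -0.0080645)
W(G, t) = -3*(-32 + t)/(-7 + t) (W(G, t) = -3*(-32 + t)/(t - 7) = -3*(-32 + t)/(-7 + t))
1/W(72, J) - B(180, 32) = 1/(3*(32 - 1*(-1/124))/(-7 - 1/124)) - 1*32 = 1/(3*(32 + 1/124)/(-869/124)) - 32 = 1/(3*(-124/869)*(3969/124)) - 32 = 1/(-11907/869) - 32 = -869/11907 - 32 = -381893/11907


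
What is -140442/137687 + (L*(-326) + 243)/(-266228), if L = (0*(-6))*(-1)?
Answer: -37423050717/36656134636 ≈ -1.0209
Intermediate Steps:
L = 0 (L = 0*(-1) = 0)
-140442/137687 + (L*(-326) + 243)/(-266228) = -140442/137687 + (0*(-326) + 243)/(-266228) = -140442*1/137687 + (0 + 243)*(-1/266228) = -140442/137687 + 243*(-1/266228) = -140442/137687 - 243/266228 = -37423050717/36656134636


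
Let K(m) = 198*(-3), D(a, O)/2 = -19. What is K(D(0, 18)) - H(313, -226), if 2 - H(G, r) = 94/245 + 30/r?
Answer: -16493313/27685 ≈ -595.75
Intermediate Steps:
D(a, O) = -38 (D(a, O) = 2*(-19) = -38)
K(m) = -594
H(G, r) = 396/245 - 30/r (H(G, r) = 2 - (94/245 + 30/r) = 2 + (-94/245 - 30/r) = 396/245 - 30/r)
K(D(0, 18)) - H(313, -226) = -594 - (396/245 - 30/(-226)) = -594 - (396/245 - 30*(-1/226)) = -594 - (396/245 + 15/113) = -594 - 1*48423/27685 = -594 - 48423/27685 = -16493313/27685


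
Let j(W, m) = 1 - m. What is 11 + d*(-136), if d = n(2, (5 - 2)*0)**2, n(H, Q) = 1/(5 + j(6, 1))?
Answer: 139/25 ≈ 5.5600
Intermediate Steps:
n(H, Q) = 1/5 (n(H, Q) = 1/(5 + (1 - 1*1)) = 1/(5 + (1 - 1)) = 1/(5 + 0) = 1/5)
d = 1/25 (d = (1/5)**2 = 1/25 ≈ 0.040000)
11 + d*(-136) = 11 + (1/25)*(-136) = 11 - 136/25 = 139/25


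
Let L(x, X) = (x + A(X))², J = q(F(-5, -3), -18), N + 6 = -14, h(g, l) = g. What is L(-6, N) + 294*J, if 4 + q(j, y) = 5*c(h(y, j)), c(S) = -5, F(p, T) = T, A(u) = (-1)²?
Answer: -8501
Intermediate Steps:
A(u) = 1
N = -20 (N = -6 - 14 = -20)
q(j, y) = -29 (q(j, y) = -4 + 5*(-5) = -4 - 25 = -29)
J = -29
L(x, X) = (1 + x)² (L(x, X) = (x + 1)² = (1 + x)²)
L(-6, N) + 294*J = (1 - 6)² + 294*(-29) = (-5)² - 8526 = 25 - 8526 = -8501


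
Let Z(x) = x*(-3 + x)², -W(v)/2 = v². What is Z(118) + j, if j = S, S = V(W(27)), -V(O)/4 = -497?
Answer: 1562538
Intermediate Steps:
W(v) = -2*v²
V(O) = 1988 (V(O) = -4*(-497) = 1988)
S = 1988
j = 1988
Z(118) + j = 118*(-3 + 118)² + 1988 = 118*115² + 1988 = 118*13225 + 1988 = 1560550 + 1988 = 1562538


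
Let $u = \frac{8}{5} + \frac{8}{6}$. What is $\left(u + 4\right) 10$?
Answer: $\frac{208}{3} \approx 69.333$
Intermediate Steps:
$u = \frac{44}{15}$ ($u = 8 \cdot \frac{1}{5} + 8 \cdot \frac{1}{6} = \frac{8}{5} + \frac{4}{3} = \frac{44}{15} \approx 2.9333$)
$\left(u + 4\right) 10 = \left(\frac{44}{15} + 4\right) 10 = \frac{104}{15} \cdot 10 = \frac{208}{3}$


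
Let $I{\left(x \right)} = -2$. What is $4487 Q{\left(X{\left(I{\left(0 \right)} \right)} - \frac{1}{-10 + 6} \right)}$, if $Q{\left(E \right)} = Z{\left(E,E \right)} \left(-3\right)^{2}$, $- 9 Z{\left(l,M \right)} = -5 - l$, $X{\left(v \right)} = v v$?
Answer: $\frac{166019}{4} \approx 41505.0$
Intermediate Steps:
$X{\left(v \right)} = v^{2}$
$Z{\left(l,M \right)} = \frac{5}{9} + \frac{l}{9}$ ($Z{\left(l,M \right)} = - \frac{-5 - l}{9} = \frac{5}{9} + \frac{l}{9}$)
$Q{\left(E \right)} = 5 + E$ ($Q{\left(E \right)} = \left(\frac{5}{9} + \frac{E}{9}\right) \left(-3\right)^{2} = \left(\frac{5}{9} + \frac{E}{9}\right) 9 = 5 + E$)
$4487 Q{\left(X{\left(I{\left(0 \right)} \right)} - \frac{1}{-10 + 6} \right)} = 4487 \left(5 + \left(\left(-2\right)^{2} - \frac{1}{-10 + 6}\right)\right) = 4487 \left(5 + \left(4 - \frac{1}{-4}\right)\right) = 4487 \left(5 + \left(4 - - \frac{1}{4}\right)\right) = 4487 \left(5 + \left(4 + \frac{1}{4}\right)\right) = 4487 \left(5 + \frac{17}{4}\right) = 4487 \cdot \frac{37}{4} = \frac{166019}{4}$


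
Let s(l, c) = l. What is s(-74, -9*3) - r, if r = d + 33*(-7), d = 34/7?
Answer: 1065/7 ≈ 152.14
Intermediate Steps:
d = 34/7 (d = 34*(⅐) = 34/7 ≈ 4.8571)
r = -1583/7 (r = 34/7 + 33*(-7) = 34/7 - 231 = -1583/7 ≈ -226.14)
s(-74, -9*3) - r = -74 - 1*(-1583/7) = -74 + 1583/7 = 1065/7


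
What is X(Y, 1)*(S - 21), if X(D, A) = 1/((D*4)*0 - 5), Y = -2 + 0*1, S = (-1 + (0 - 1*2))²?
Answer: 12/5 ≈ 2.4000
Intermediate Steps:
S = 9 (S = (-1 + (0 - 2))² = (-1 - 2)² = (-3)² = 9)
Y = -2 (Y = -2 + 0 = -2)
X(D, A) = -⅕ (X(D, A) = 1/((4*D)*0 - 5) = 1/(0 - 5) = 1/(-5) = -⅕)
X(Y, 1)*(S - 21) = -(9 - 21)/5 = -⅕*(-12) = 12/5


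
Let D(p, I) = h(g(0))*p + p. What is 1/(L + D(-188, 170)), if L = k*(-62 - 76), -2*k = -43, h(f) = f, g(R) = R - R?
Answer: -1/3155 ≈ -0.00031696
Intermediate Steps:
g(R) = 0
D(p, I) = p (D(p, I) = 0*p + p = 0 + p = p)
k = 43/2 (k = -½*(-43) = 43/2 ≈ 21.500)
L = -2967 (L = 43*(-62 - 76)/2 = (43/2)*(-138) = -2967)
1/(L + D(-188, 170)) = 1/(-2967 - 188) = 1/(-3155) = -1/3155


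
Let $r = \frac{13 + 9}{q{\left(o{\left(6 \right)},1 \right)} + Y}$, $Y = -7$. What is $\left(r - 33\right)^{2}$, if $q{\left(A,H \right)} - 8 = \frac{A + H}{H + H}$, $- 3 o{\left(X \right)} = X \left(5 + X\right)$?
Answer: $\frac{450241}{361} \approx 1247.2$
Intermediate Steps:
$o{\left(X \right)} = - \frac{X \left(5 + X\right)}{3}$
$q{\left(A,H \right)} = 8 + \frac{A + H}{2 H}$ ($q{\left(A,H \right)} = 8 + \frac{A + H}{H + H} = 8 + \frac{A + H}{2 H}$)
$r = - \frac{44}{19}$ ($r = \frac{13 + 9}{\frac{\left(- \frac{1}{3}\right) 6 \left(5 + 6\right) + 17 \cdot 1}{2 \cdot 1} - 7} = \frac{22}{\frac{1}{2} \cdot 1 \left(\left(- \frac{1}{3}\right) 6 \cdot 11 + 17\right) - 7} = \frac{22}{\frac{1}{2} \cdot 1 \left(-22 + 17\right) - 7} = \frac{22}{\frac{1}{2} \cdot 1 \left(-5\right) - 7} = \frac{22}{- \frac{5}{2} - 7} = \frac{22}{- \frac{19}{2}} = 22 \left(- \frac{2}{19}\right) = - \frac{44}{19} \approx -2.3158$)
$\left(r - 33\right)^{2} = \left(- \frac{44}{19} - 33\right)^{2} = \left(- \frac{671}{19}\right)^{2} = \frac{450241}{361}$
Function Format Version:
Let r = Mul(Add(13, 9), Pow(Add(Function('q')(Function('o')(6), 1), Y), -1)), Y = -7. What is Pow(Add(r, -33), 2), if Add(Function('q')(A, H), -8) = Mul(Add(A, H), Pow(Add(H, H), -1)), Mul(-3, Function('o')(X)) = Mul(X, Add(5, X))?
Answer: Rational(450241, 361) ≈ 1247.2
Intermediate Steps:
Function('o')(X) = Mul(Rational(-1, 3), X, Add(5, X)) (Function('o')(X) = Mul(Rational(-1, 3), Mul(X, Add(5, X))) = Mul(Rational(-1, 3), X, Add(5, X)))
Function('q')(A, H) = Add(8, Mul(Rational(1, 2), Pow(H, -1), Add(A, H))) (Function('q')(A, H) = Add(8, Mul(Add(A, H), Pow(Add(H, H), -1))) = Add(8, Mul(Add(A, H), Pow(Mul(2, H), -1))) = Add(8, Mul(Add(A, H), Mul(Rational(1, 2), Pow(H, -1)))) = Add(8, Mul(Rational(1, 2), Pow(H, -1), Add(A, H))))
r = Rational(-44, 19) (r = Mul(Add(13, 9), Pow(Add(Mul(Rational(1, 2), Pow(1, -1), Add(Mul(Rational(-1, 3), 6, Add(5, 6)), Mul(17, 1))), -7), -1)) = Mul(22, Pow(Add(Mul(Rational(1, 2), 1, Add(Mul(Rational(-1, 3), 6, 11), 17)), -7), -1)) = Mul(22, Pow(Add(Mul(Rational(1, 2), 1, Add(-22, 17)), -7), -1)) = Mul(22, Pow(Add(Mul(Rational(1, 2), 1, -5), -7), -1)) = Mul(22, Pow(Add(Rational(-5, 2), -7), -1)) = Mul(22, Pow(Rational(-19, 2), -1)) = Mul(22, Rational(-2, 19)) = Rational(-44, 19) ≈ -2.3158)
Pow(Add(r, -33), 2) = Pow(Add(Rational(-44, 19), -33), 2) = Pow(Rational(-671, 19), 2) = Rational(450241, 361)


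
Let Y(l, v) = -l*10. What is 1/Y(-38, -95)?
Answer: 1/380 ≈ 0.0026316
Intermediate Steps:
Y(l, v) = -10*l
1/Y(-38, -95) = 1/(-10*(-38)) = 1/380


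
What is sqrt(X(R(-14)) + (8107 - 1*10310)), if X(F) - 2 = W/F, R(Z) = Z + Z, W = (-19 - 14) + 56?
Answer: I*sqrt(431557)/14 ≈ 46.924*I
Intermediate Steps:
W = 23 (W = -33 + 56 = 23)
R(Z) = 2*Z
X(F) = 2 + 23/F
sqrt(X(R(-14)) + (8107 - 1*10310)) = sqrt((2 + 23/((2*(-14)))) + (8107 - 1*10310)) = sqrt((2 + 23/(-28)) + (8107 - 10310)) = sqrt((2 + 23*(-1/28)) - 2203) = sqrt((2 - 23/28) - 2203) = sqrt(33/28 - 2203) = sqrt(-61651/28) = I*sqrt(431557)/14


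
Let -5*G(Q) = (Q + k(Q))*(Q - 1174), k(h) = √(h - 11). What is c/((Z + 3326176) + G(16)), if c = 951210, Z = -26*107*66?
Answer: 18704769413850/61868825798071 - 1376876475*√5/61868825798071 ≈ 0.30228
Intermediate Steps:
k(h) = √(-11 + h)
G(Q) = -(-1174 + Q)*(Q + √(-11 + Q))/5 (G(Q) = -(Q + √(-11 + Q))*(Q - 1174)/5 = -(Q + √(-11 + Q))*(-1174 + Q)/5 = -(-1174 + Q)*(Q + √(-11 + Q))/5)
Z = -183612 (Z = -2782*66 = -183612)
c/((Z + 3326176) + G(16)) = 951210/((-183612 + 3326176) + (-⅕*16² + (1174/5)*16 + 1174*√(-11 + 16)/5 - ⅕*16*√(-11 + 16))) = 951210/(3142564 + (-⅕*256 + 18784/5 + 1174*√5/5 - ⅕*16*√5)) = 951210/(3142564 + (-256/5 + 18784/5 + 1174*√5/5 - 16*√5/5)) = 951210/(3142564 + (18528/5 + 1158*√5/5)) = 951210/(15731348/5 + 1158*√5/5)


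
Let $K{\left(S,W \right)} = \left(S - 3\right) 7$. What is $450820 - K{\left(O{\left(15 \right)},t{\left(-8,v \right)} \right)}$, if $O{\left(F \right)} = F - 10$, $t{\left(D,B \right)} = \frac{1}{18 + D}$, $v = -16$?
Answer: $450806$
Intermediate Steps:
$O{\left(F \right)} = -10 + F$ ($O{\left(F \right)} = F - 10 = -10 + F$)
$K{\left(S,W \right)} = -21 + 7 S$ ($K{\left(S,W \right)} = \left(-3 + S\right) 7 = -21 + 7 S$)
$450820 - K{\left(O{\left(15 \right)},t{\left(-8,v \right)} \right)} = 450820 - \left(-21 + 7 \left(-10 + 15\right)\right) = 450820 - \left(-21 + 7 \cdot 5\right) = 450820 - \left(-21 + 35\right) = 450820 - 14 = 450806$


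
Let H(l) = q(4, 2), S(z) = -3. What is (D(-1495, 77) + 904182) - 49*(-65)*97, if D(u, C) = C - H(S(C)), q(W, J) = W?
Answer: 1213200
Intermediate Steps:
H(l) = 4
D(u, C) = -4 + C (D(u, C) = C - 1*4 = C - 4 = -4 + C)
(D(-1495, 77) + 904182) - 49*(-65)*97 = ((-4 + 77) + 904182) - 49*(-65)*97 = (73 + 904182) + 3185*97 = 904255 + 308945 = 1213200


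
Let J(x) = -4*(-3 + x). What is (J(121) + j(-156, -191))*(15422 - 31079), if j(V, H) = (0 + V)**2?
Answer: -373638648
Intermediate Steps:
j(V, H) = V**2
J(x) = 12 - 4*x
(J(121) + j(-156, -191))*(15422 - 31079) = ((12 - 4*121) + (-156)**2)*(15422 - 31079) = ((12 - 484) + 24336)*(-15657) = (-472 + 24336)*(-15657) = 23864*(-15657) = -373638648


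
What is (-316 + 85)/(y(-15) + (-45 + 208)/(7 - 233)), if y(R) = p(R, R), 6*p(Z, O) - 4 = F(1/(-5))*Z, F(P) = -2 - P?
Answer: -7119/137 ≈ -51.964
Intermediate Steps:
p(Z, O) = ⅔ - 3*Z/10 (p(Z, O) = ⅔ + ((-2 - 1/(-5))*Z)/6 = ⅔ + ((-2 - 1*(-⅕))*Z)/6 = ⅔ + ((-2 + ⅕)*Z)/6 = ⅔ + (-9*Z/5)/6 = ⅔ - 3*Z/10)
y(R) = ⅔ - 3*R/10
(-316 + 85)/(y(-15) + (-45 + 208)/(7 - 233)) = (-316 + 85)/((⅔ - 3/10*(-15)) + (-45 + 208)/(7 - 233)) = -231/((⅔ + 9/2) + 163/(-226)) = -231/(31/6 + 163*(-1/226)) = -231/(31/6 - 163/226) = -231/1507/339 = -231*339/1507 = -7119/137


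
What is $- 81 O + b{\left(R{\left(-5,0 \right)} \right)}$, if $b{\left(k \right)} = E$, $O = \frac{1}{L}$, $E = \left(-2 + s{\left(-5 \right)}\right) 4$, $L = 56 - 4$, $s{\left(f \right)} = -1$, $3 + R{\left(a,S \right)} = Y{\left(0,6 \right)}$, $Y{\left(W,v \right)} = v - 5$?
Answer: $- \frac{705}{52} \approx -13.558$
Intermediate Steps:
$Y{\left(W,v \right)} = -5 + v$
$R{\left(a,S \right)} = -2$ ($R{\left(a,S \right)} = -3 + \left(-5 + 6\right) = -3 + 1 = -2$)
$L = 52$ ($L = 56 - 4 = 52$)
$E = -12$ ($E = \left(-2 - 1\right) 4 = \left(-3\right) 4 = -12$)
$O = \frac{1}{52} \approx 0.019231$
$b{\left(k \right)} = -12$
$- 81 O + b{\left(R{\left(-5,0 \right)} \right)} = \left(-81\right) \frac{1}{52} - 12 = - \frac{81}{52} - 12 = - \frac{705}{52}$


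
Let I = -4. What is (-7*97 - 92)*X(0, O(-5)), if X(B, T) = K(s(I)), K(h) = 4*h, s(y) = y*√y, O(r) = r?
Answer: 24672*I ≈ 24672.0*I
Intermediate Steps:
s(y) = y^(3/2)
X(B, T) = -32*I (X(B, T) = 4*(-4)^(3/2) = 4*(-8*I) = -32*I)
(-7*97 - 92)*X(0, O(-5)) = (-7*97 - 92)*(-32*I) = (-679 - 92)*(-32*I) = -(-24672)*I = 24672*I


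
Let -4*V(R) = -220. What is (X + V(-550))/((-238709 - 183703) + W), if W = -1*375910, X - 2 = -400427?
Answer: 200185/399161 ≈ 0.50151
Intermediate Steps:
V(R) = 55 (V(R) = -¼*(-220) = 55)
X = -400425 (X = 2 - 400427 = -400425)
W = -375910
(X + V(-550))/((-238709 - 183703) + W) = (-400425 + 55)/((-238709 - 183703) - 375910) = -400370/(-422412 - 375910) = -400370/(-798322) = -400370*(-1/798322) = 200185/399161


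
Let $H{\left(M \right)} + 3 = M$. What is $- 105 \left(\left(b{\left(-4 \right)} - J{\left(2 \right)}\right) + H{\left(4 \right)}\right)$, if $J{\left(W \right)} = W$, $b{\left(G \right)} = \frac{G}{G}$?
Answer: $0$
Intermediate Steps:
$H{\left(M \right)} = -3 + M$
$b{\left(G \right)} = 1$
$- 105 \left(\left(b{\left(-4 \right)} - J{\left(2 \right)}\right) + H{\left(4 \right)}\right) = - 105 \left(\left(1 - 2\right) + \left(-3 + 4\right)\right) = - 105 \left(\left(1 - 2\right) + 1\right) = - 105 \left(-1 + 1\right) = \left(-105\right) 0 = 0$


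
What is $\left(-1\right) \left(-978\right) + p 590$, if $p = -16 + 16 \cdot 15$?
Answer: $133138$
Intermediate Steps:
$p = 224$ ($p = -16 + 240 = 224$)
$\left(-1\right) \left(-978\right) + p 590 = \left(-1\right) \left(-978\right) + 224 \cdot 590 = 978 + 132160 = 133138$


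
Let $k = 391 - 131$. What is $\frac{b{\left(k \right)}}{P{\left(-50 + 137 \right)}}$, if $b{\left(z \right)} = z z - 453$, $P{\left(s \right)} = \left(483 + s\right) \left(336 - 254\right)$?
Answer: $\frac{67147}{46740} \approx 1.4366$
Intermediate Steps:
$P{\left(s \right)} = 39606 + 82 s$ ($P{\left(s \right)} = \left(483 + s\right) 82 = 39606 + 82 s$)
$k = 260$
$b{\left(z \right)} = -453 + z^{2}$ ($b{\left(z \right)} = z^{2} - 453 = -453 + z^{2}$)
$\frac{b{\left(k \right)}}{P{\left(-50 + 137 \right)}} = \frac{-453 + 260^{2}}{39606 + 82 \left(-50 + 137\right)} = \frac{-453 + 67600}{39606 + 82 \cdot 87} = \frac{67147}{39606 + 7134} = \frac{67147}{46740}$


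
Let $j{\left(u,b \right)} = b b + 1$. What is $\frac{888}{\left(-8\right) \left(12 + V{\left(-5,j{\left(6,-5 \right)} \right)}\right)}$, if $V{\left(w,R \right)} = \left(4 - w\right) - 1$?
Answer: $- \frac{111}{20} \approx -5.55$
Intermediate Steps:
$j{\left(u,b \right)} = 1 + b^{2}$ ($j{\left(u,b \right)} = b^{2} + 1 = 1 + b^{2}$)
$V{\left(w,R \right)} = 3 - w$ ($V{\left(w,R \right)} = \left(4 - w\right) - 1 = 3 - w$)
$\frac{888}{\left(-8\right) \left(12 + V{\left(-5,j{\left(6,-5 \right)} \right)}\right)} = \frac{888}{\left(-8\right) \left(12 + \left(3 - -5\right)\right)} = \frac{888}{\left(-8\right) \left(12 + \left(3 + 5\right)\right)} = \frac{888}{\left(-8\right) \left(12 + 8\right)} = \frac{888}{\left(-8\right) 20} = \frac{888}{-160} = 888 \left(- \frac{1}{160}\right) = - \frac{111}{20}$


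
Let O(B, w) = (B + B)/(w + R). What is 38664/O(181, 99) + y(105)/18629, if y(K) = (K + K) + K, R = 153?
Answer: 90754285671/3371849 ≈ 26915.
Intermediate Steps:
y(K) = 3*K (y(K) = 2*K + K = 3*K)
O(B, w) = 2*B/(153 + w) (O(B, w) = (B + B)/(w + 153) = (2*B)/(153 + w) = 2*B/(153 + w))
38664/O(181, 99) + y(105)/18629 = 38664/((2*181/(153 + 99))) + (3*105)/18629 = 38664/((2*181/252)) + 315*(1/18629) = 38664/((2*181*(1/252))) + 315/18629 = 38664/(181/126) + 315/18629 = 38664*(126/181) + 315/18629 = 4871664/181 + 315/18629 = 90754285671/3371849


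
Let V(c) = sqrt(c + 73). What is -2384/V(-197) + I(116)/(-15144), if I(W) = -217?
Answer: 217/15144 + 1192*I*sqrt(31)/31 ≈ 0.014329 + 214.09*I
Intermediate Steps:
V(c) = sqrt(73 + c)
-2384/V(-197) + I(116)/(-15144) = -2384/sqrt(73 - 197) - 217/(-15144) = -2384*(-I*sqrt(31)/62) - 217*(-1/15144) = -2384*(-I*sqrt(31)/62) + 217/15144 = -(-1192)*I*sqrt(31)/31 + 217/15144 = 1192*I*sqrt(31)/31 + 217/15144 = 217/15144 + 1192*I*sqrt(31)/31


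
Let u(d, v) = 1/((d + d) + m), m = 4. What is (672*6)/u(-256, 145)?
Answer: -2048256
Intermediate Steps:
u(d, v) = 1/(4 + 2*d) (u(d, v) = 1/((d + d) + 4) = 1/(2*d + 4) = 1/(4 + 2*d))
(672*6)/u(-256, 145) = (672*6)/((1/(2*(2 - 256)))) = 4032/(((½)/(-254))) = 4032/(((½)*(-1/254))) = 4032/(-1/508) = 4032*(-508) = -2048256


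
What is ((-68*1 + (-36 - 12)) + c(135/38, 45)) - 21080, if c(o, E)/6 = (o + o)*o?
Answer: -7597081/361 ≈ -21045.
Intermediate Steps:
c(o, E) = 12*o² (c(o, E) = 6*((o + o)*o) = 6*((2*o)*o) = 6*(2*o²) = 12*o²)
((-68*1 + (-36 - 12)) + c(135/38, 45)) - 21080 = ((-68*1 + (-36 - 12)) + 12*(135/38)²) - 21080 = ((-68 - 48) + 12*(135*(1/38))²) - 21080 = (-116 + 12*(135/38)²) - 21080 = (-116 + 12*(18225/1444)) - 21080 = (-116 + 54675/361) - 21080 = 12799/361 - 21080 = -7597081/361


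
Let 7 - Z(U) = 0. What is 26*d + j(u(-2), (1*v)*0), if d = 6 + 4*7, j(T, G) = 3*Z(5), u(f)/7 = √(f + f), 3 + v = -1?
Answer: 905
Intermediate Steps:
v = -4 (v = -3 - 1 = -4)
Z(U) = 7 (Z(U) = 7 - 1*0 = 7 + 0 = 7)
u(f) = 7*√2*√f (u(f) = 7*√(f + f) = 7*√(2*f) = 7*(√2*√f) = 7*√2*√f)
j(T, G) = 21 (j(T, G) = 3*7 = 21)
d = 34 (d = 6 + 28 = 34)
26*d + j(u(-2), (1*v)*0) = 26*34 + 21 = 884 + 21 = 905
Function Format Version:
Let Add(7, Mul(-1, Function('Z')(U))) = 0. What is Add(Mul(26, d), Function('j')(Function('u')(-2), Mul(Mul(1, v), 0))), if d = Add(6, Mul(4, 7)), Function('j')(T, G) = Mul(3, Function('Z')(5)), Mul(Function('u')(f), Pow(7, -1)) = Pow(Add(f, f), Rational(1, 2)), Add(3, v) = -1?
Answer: 905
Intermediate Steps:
v = -4 (v = Add(-3, -1) = -4)
Function('Z')(U) = 7 (Function('Z')(U) = Add(7, Mul(-1, 0)) = Add(7, 0) = 7)
Function('u')(f) = Mul(7, Pow(2, Rational(1, 2)), Pow(f, Rational(1, 2))) (Function('u')(f) = Mul(7, Pow(Add(f, f), Rational(1, 2))) = Mul(7, Pow(Mul(2, f), Rational(1, 2))) = Mul(7, Mul(Pow(2, Rational(1, 2)), Pow(f, Rational(1, 2)))) = Mul(7, Pow(2, Rational(1, 2)), Pow(f, Rational(1, 2))))
Function('j')(T, G) = 21 (Function('j')(T, G) = Mul(3, 7) = 21)
d = 34 (d = Add(6, 28) = 34)
Add(Mul(26, d), Function('j')(Function('u')(-2), Mul(Mul(1, v), 0))) = Add(Mul(26, 34), 21) = Add(884, 21) = 905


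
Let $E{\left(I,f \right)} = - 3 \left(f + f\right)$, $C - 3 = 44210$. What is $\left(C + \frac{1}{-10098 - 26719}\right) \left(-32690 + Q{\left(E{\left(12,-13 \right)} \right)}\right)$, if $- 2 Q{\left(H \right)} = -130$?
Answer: $- \frac{53106649402500}{36817} \approx -1.4424 \cdot 10^{9}$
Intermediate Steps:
$C = 44213$ ($C = 3 + 44210 = 44213$)
$E{\left(I,f \right)} = - 6 f$ ($E{\left(I,f \right)} = - 3 \cdot 2 f = - 6 f$)
$Q{\left(H \right)} = 65$ ($Q{\left(H \right)} = \left(- \frac{1}{2}\right) \left(-130\right) = 65$)
$\left(C + \frac{1}{-10098 - 26719}\right) \left(-32690 + Q{\left(E{\left(12,-13 \right)} \right)}\right) = \left(44213 + \frac{1}{-10098 - 26719}\right) \left(-32690 + 65\right) = \left(44213 + \frac{1}{-36817}\right) \left(-32625\right) = \left(44213 - \frac{1}{36817}\right) \left(-32625\right) = \frac{1627790020}{36817} \left(-32625\right) = - \frac{53106649402500}{36817}$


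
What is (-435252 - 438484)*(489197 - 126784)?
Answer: -316653284968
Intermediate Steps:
(-435252 - 438484)*(489197 - 126784) = -873736*362413 = -316653284968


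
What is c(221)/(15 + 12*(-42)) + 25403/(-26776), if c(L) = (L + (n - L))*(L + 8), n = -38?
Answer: 220582685/13093464 ≈ 16.847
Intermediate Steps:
c(L) = -304 - 38*L (c(L) = (L + (-38 - L))*(L + 8) = -38*(8 + L) = -304 - 38*L)
c(221)/(15 + 12*(-42)) + 25403/(-26776) = (-304 - 38*221)/(15 + 12*(-42)) + 25403/(-26776) = (-304 - 8398)/(15 - 504) + 25403*(-1/26776) = -8702/(-489) - 25403/26776 = -8702*(-1/489) - 25403/26776 = 8702/489 - 25403/26776 = 220582685/13093464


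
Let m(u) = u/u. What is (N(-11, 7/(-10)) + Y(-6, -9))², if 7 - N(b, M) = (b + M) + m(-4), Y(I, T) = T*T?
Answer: 974169/100 ≈ 9741.7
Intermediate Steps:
m(u) = 1
Y(I, T) = T²
N(b, M) = 6 - M - b (N(b, M) = 7 - ((b + M) + 1) = 7 - ((M + b) + 1) = 7 - (1 + M + b) = 7 + (-1 - M - b) = 6 - M - b)
(N(-11, 7/(-10)) + Y(-6, -9))² = ((6 - 7/(-10) - 1*(-11)) + (-9)²)² = ((6 - 7*(-1)/10 + 11) + 81)² = ((6 - 1*(-7/10) + 11) + 81)² = ((6 + 7/10 + 11) + 81)² = (177/10 + 81)² = (987/10)² = 974169/100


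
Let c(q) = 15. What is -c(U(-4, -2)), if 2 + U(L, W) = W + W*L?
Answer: -15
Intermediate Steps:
U(L, W) = -2 + W + L*W (U(L, W) = -2 + (W + W*L) = -2 + (W + L*W) = -2 + W + L*W)
-c(U(-4, -2)) = -1*15 = -15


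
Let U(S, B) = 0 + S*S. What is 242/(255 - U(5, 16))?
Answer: 121/115 ≈ 1.0522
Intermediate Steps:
U(S, B) = S² (U(S, B) = 0 + S² = S²)
242/(255 - U(5, 16)) = 242/(255 - 1*5²) = 242/(255 - 1*25) = 242/(255 - 25) = 242/230 = 242*(1/230) = 121/115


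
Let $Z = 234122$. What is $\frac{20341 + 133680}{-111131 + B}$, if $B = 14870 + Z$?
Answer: $\frac{154021}{137861} \approx 1.1172$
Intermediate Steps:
$B = 248992$ ($B = 14870 + 234122 = 248992$)
$\frac{20341 + 133680}{-111131 + B} = \frac{20341 + 133680}{-111131 + 248992} = \frac{154021}{137861}$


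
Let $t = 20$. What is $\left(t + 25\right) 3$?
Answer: $135$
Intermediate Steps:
$\left(t + 25\right) 3 = \left(20 + 25\right) 3 = 45 \cdot 3 = 135$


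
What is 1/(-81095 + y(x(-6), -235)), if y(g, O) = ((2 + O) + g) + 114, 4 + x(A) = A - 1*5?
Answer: -1/81229 ≈ -1.2311e-5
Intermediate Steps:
x(A) = -9 + A (x(A) = -4 + (A - 1*5) = -4 + (A - 5) = -4 + (-5 + A) = -9 + A)
y(g, O) = 116 + O + g (y(g, O) = (2 + O + g) + 114 = 116 + O + g)
1/(-81095 + y(x(-6), -235)) = 1/(-81095 + (116 - 235 + (-9 - 6))) = 1/(-81095 + (116 - 235 - 15)) = 1/(-81095 - 134) = 1/(-81229) = -1/81229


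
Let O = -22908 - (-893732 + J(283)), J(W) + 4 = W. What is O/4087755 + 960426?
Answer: 785197410835/817551 ≈ 9.6043e+5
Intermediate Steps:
J(W) = -4 + W
O = 870545 (O = -22908 - (-893732 + (-4 + 283)) = -22908 - (-893732 + 279) = -22908 - 1*(-893453) = -22908 + 893453 = 870545)
O/4087755 + 960426 = 870545/4087755 + 960426 = 870545*(1/4087755) + 960426 = 174109/817551 + 960426 = 785197410835/817551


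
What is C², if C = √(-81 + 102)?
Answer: 21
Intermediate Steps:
C = √21 ≈ 4.5826
C² = (√21)² = 21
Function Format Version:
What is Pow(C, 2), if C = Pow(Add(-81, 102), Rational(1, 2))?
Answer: 21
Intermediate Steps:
C = Pow(21, Rational(1, 2)) ≈ 4.5826
Pow(C, 2) = Pow(Pow(21, Rational(1, 2)), 2) = 21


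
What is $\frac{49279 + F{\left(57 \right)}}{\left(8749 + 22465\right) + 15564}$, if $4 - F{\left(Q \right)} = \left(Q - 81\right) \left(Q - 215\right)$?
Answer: $\frac{45491}{46778} \approx 0.97249$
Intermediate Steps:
$F{\left(Q \right)} = 4 - \left(-215 + Q\right) \left(-81 + Q\right)$ ($F{\left(Q \right)} = 4 - \left(Q - 81\right) \left(Q - 215\right) = 4 - \left(-81 + Q\right) \left(-215 + Q\right) = 4 - \left(-215 + Q\right) \left(-81 + Q\right)$)
$\frac{49279 + F{\left(57 \right)}}{\left(8749 + 22465\right) + 15564} = \frac{49279 - 3788}{\left(8749 + 22465\right) + 15564} = \frac{49279 - 3788}{31214 + 15564} = \frac{49279 - 3788}{46778} = \left(49279 - 3788\right) \frac{1}{46778} = 45491 \cdot \frac{1}{46778} = \frac{45491}{46778}$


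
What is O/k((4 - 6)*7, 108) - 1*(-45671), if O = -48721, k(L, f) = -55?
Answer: 2560626/55 ≈ 46557.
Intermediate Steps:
O/k((4 - 6)*7, 108) - 1*(-45671) = -48721/(-55) - 1*(-45671) = -48721*(-1/55) + 45671 = 48721/55 + 45671 = 2560626/55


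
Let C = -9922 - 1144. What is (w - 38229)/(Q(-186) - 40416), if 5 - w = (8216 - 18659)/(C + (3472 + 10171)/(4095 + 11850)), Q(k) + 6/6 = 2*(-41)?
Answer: 6744169294483/7145389509773 ≈ 0.94385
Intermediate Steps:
Q(k) = -83 (Q(k) = -1 + 2*(-41) = -1 - 82 = -83)
C = -11066
w = 715655000/176433727 (w = 5 - (8216 - 18659)/(-11066 + (3472 + 10171)/(4095 + 11850)) = 5 - (-10443)/(-11066 + 13643/15945) = 5 - (-10443)/(-176433727/15945) = 5 - (-10443)*(-15945)/176433727 = 5 - 1*166513635/176433727 = 5 - 166513635/176433727 = 715655000/176433727 ≈ 4.0562)
(w - 38229)/(Q(-186) - 40416) = (715655000/176433727 - 38229)/(-83 - 40416) = -6744169294483/176433727/(-40499) = -6744169294483/176433727*(-1/40499) = 6744169294483/7145389509773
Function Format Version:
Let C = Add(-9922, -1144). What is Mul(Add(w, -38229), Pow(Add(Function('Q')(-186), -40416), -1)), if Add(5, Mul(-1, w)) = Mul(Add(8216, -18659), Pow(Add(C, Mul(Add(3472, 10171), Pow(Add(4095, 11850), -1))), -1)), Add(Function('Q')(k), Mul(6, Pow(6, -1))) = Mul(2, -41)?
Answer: Rational(6744169294483, 7145389509773) ≈ 0.94385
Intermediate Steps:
Function('Q')(k) = -83 (Function('Q')(k) = Add(-1, Mul(2, -41)) = Add(-1, -82) = -83)
C = -11066
w = Rational(715655000, 176433727) (w = Add(5, Mul(-1, Mul(Add(8216, -18659), Pow(Add(-11066, Mul(Add(3472, 10171), Pow(Add(4095, 11850), -1))), -1)))) = Add(5, Mul(-1, Mul(-10443, Pow(Add(-11066, Mul(13643, Pow(15945, -1))), -1)))) = Add(5, Mul(-1, Mul(-10443, Pow(Add(-11066, Mul(13643, Rational(1, 15945))), -1)))) = Add(5, Mul(-1, Mul(-10443, Pow(Add(-11066, Rational(13643, 15945)), -1)))) = Add(5, Mul(-1, Mul(-10443, Pow(Rational(-176433727, 15945), -1)))) = Add(5, Mul(-1, Mul(-10443, Rational(-15945, 176433727)))) = Add(5, Mul(-1, Rational(166513635, 176433727))) = Add(5, Rational(-166513635, 176433727)) = Rational(715655000, 176433727) ≈ 4.0562)
Mul(Add(w, -38229), Pow(Add(Function('Q')(-186), -40416), -1)) = Mul(Add(Rational(715655000, 176433727), -38229), Pow(Add(-83, -40416), -1)) = Mul(Rational(-6744169294483, 176433727), Pow(-40499, -1)) = Mul(Rational(-6744169294483, 176433727), Rational(-1, 40499)) = Rational(6744169294483, 7145389509773)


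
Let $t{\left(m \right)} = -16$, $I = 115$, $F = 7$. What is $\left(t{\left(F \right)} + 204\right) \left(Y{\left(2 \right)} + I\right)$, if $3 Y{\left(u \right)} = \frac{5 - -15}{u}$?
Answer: $\frac{66740}{3} \approx 22247.0$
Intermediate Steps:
$Y{\left(u \right)} = \frac{20}{3 u}$ ($Y{\left(u \right)} = \frac{\left(5 - -15\right) \frac{1}{u}}{3} = \frac{\left(5 + 15\right) \frac{1}{u}}{3} = \frac{20 \frac{1}{u}}{3} = \frac{20}{3 u}$)
$\left(t{\left(F \right)} + 204\right) \left(Y{\left(2 \right)} + I\right) = \left(-16 + 204\right) \left(\frac{20}{3 \cdot 2} + 115\right) = 188 \left(\frac{20}{3} \cdot \frac{1}{2} + 115\right) = 188 \left(\frac{10}{3} + 115\right) = 188 \cdot \frac{355}{3} = \frac{66740}{3}$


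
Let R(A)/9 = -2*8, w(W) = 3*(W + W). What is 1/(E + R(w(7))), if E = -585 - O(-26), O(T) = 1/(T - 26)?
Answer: -52/37907 ≈ -0.0013718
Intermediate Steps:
O(T) = 1/(-26 + T)
w(W) = 6*W (w(W) = 3*(2*W) = 6*W)
E = -30419/52 (E = -585 - 1/(-26 - 26) = -585 - 1/(-52) = -585 - 1*(-1/52) = -585 + 1/52 = -30419/52 ≈ -584.98)
R(A) = -144 (R(A) = 9*(-2*8) = 9*(-16) = -144)
1/(E + R(w(7))) = 1/(-30419/52 - 144) = 1/(-37907/52) = -52/37907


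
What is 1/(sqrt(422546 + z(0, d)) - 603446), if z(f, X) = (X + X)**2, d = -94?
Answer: -301723/182073308513 - sqrt(457890)/364146617026 ≈ -1.6590e-6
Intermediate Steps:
z(f, X) = 4*X**2 (z(f, X) = (2*X)**2 = 4*X**2)
1/(sqrt(422546 + z(0, d)) - 603446) = 1/(sqrt(422546 + 4*(-94)**2) - 603446) = 1/(sqrt(422546 + 4*8836) - 603446) = 1/(sqrt(422546 + 35344) - 603446) = 1/(sqrt(457890) - 603446) = 1/(-603446 + sqrt(457890))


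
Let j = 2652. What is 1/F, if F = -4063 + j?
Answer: -1/1411 ≈ -0.00070872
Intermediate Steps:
F = -1411 (F = -4063 + 2652 = -1411)
1/F = 1/(-1411) = -1/1411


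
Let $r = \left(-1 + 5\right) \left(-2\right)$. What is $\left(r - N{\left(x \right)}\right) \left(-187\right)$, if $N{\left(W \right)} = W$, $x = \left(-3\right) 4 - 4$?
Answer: $-1496$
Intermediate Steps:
$r = -8$ ($r = 4 \left(-2\right) = -8$)
$x = -16$ ($x = -12 - 4 = -16$)
$\left(r - N{\left(x \right)}\right) \left(-187\right) = \left(-8 - -16\right) \left(-187\right) = \left(-8 + 16\right) \left(-187\right) = 8 \left(-187\right) = -1496$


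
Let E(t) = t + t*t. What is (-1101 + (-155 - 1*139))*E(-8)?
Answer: -78120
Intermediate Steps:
E(t) = t + t²
(-1101 + (-155 - 1*139))*E(-8) = (-1101 + (-155 - 1*139))*(-8*(1 - 8)) = (-1101 + (-155 - 139))*(-8*(-7)) = (-1101 - 294)*56 = -1395*56 = -78120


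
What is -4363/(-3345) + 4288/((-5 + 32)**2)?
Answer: 5841329/812835 ≈ 7.1864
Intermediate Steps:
-4363/(-3345) + 4288/((-5 + 32)**2) = -4363*(-1/3345) + 4288/(27**2) = 4363/3345 + 4288/729 = 5841329/812835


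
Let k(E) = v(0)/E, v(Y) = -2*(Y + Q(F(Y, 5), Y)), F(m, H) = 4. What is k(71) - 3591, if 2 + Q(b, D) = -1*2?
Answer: -254953/71 ≈ -3590.9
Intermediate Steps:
Q(b, D) = -4 (Q(b, D) = -2 - 1*2 = -2 - 2 = -4)
v(Y) = 8 - 2*Y (v(Y) = -2*(Y - 4) = -2*(-4 + Y) = 8 - 2*Y)
k(E) = 8/E (k(E) = (8 - 2*0)/E = (8 + 0)/E = 8/E)
k(71) - 3591 = 8/71 - 3591 = -254953/71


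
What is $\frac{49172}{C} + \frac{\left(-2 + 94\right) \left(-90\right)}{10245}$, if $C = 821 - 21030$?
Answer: $- \frac{44739844}{13802747} \approx -3.2414$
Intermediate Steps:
$C = -20209$ ($C = 821 - 21030 = -20209$)
$\frac{49172}{C} + \frac{\left(-2 + 94\right) \left(-90\right)}{10245} = \frac{49172}{-20209} + \frac{\left(-2 + 94\right) \left(-90\right)}{10245} = 49172 \left(- \frac{1}{20209}\right) + 92 \left(-90\right) \frac{1}{10245} = - \frac{49172}{20209} - \frac{552}{683} = - \frac{44739844}{13802747}$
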